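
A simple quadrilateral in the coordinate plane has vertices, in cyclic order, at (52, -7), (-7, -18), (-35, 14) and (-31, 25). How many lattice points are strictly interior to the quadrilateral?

The shoelace formula gives twice the area as |(52·(-18) − (-7)·(-7)) + ((-7)·14 − (-35)·(-18)) + ((-35)·25 − (-31)·14) + ((-31)·(-7) − 52·25)| = 3237, so the area is 1618.5.
Summing gcd(|Δx|,|Δy|) over the edges gives the boundary count: gcd(59,11) + gcd(28,32) + gcd(4,11) + gcd(83,32) = 1+4+1+1 = 7.
By Pick's theorem A = I + B/2 − 1, so I = 1618.5 − 7/2 + 1 = 1616.

1616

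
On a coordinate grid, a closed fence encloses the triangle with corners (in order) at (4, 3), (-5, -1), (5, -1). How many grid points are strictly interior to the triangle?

15

By the shoelace formula, twice the signed area is |[4·(-1) − (-5)·3] + [(-5)·(-1) − 5·(-1)] + [5·3 − 4·(-1)]| = 40, so the area is 20.
Along each edge there are gcd(|Δx|,|Δy|)+1 lattice points, so counting each shared vertex once the boundary has gcd(9,4) + gcd(10,0) + gcd(1,4) = 1+10+1 = 12.
By Pick's theorem A = I + B/2 − 1, so I = 20 − 12/2 + 1 = 15.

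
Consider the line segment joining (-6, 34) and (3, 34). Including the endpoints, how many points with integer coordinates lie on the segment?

10

The number of lattice points on a segment between lattice points is gcd(|Δx|,|Δy|) + 1 = gcd(9,0) + 1 = 9 + 1 = 10.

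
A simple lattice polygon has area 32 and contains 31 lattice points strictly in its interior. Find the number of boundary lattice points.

Pick's theorem gives A = I + B/2 − 1, so B = 2(A − I + 1) = 2(32 − 31 + 1) = 4.

4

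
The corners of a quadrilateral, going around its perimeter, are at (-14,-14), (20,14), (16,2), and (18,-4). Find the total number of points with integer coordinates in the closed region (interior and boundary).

Using the shoelace formula, 2A = |[(-14)·14 − 20·(-14)] + [20·2 − 16·14] + [16·(-4) − 18·2] + [18·(-14) − (-14)·(-4)]| = 508, so the area is 254.
Along each edge there are gcd(|Δx|,|Δy|)+1 lattice points, so counting each shared vertex once the boundary has gcd(34,28) + gcd(4,12) + gcd(2,6) + gcd(32,10) = 2+4+2+2 = 10.
Pick's theorem gives I = A − B/2 + 1 = 254 − 10/2 + 1 = 250, so the closed region contains I + B = 250 + 10 = 260 lattice points.

260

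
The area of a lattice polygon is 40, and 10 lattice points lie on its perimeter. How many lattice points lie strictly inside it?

36

From Pick's theorem, I = A − B/2 + 1 = 40 − 10/2 + 1 = 36.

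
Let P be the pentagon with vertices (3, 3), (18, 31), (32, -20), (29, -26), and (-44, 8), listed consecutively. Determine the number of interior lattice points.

The shoelace formula gives twice the area as |(3·31 − 18·3) + (18·(-20) − 32·31) + (32·(-26) − 29·(-20)) + (29·8 − (-44)·(-26)) + ((-44)·3 − 3·8)| = 2633, so the area is 1316.5.
Along each edge there are gcd(|Δx|,|Δy|)+1 lattice points, so counting each shared vertex once the boundary has gcd(15,28) + gcd(14,51) + gcd(3,6) + gcd(73,34) + gcd(47,5) = 1+1+3+1+1 = 7.
By Pick's theorem A = I + B/2 − 1, so I = 1316.5 − 7/2 + 1 = 1314.

1314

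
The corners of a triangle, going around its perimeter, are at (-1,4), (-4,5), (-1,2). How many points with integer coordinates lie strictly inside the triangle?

The shoelace formula gives twice the area as |[(-1)·5 − (-4)·4] + [(-4)·2 − (-1)·5] + [(-1)·4 − (-1)·2]| = 6, so the area is 3.
The number of boundary lattice points is Σ gcd(|Δx|,|Δy|) = gcd(3,1) + gcd(3,3) + gcd(0,2) = 1+3+2 = 6.
By Pick's theorem A = I + B/2 − 1, so I = 3 − 6/2 + 1 = 1.

1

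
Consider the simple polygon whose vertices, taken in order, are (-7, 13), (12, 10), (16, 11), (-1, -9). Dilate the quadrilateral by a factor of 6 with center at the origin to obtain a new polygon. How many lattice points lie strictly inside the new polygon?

By the shoelace formula, twice the signed area is |[(-7)·10 − 12·13] + [12·11 − 16·10] + [16·(-9) − (-1)·11] + [(-1)·13 − (-7)·(-9)]| = 463, so the area is 231.5.
The number of boundary lattice points is Σ gcd(|Δx|,|Δy|) = gcd(19,3) + gcd(4,1) + gcd(17,20) + gcd(6,22) = 1+1+1+2 = 5.
Scaling by 6 multiplies the area by 6² = 36 (so the new area is 8334) and multiplies the boundary lattice-point count by 6, giving 30.
By Pick's theorem, the interior count of the dilated polygon is 8334 − 30/2 + 1 = 8320.

8320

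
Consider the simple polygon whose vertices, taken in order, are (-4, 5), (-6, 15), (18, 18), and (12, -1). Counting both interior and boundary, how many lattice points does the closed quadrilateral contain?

298

The shoelace formula gives twice the area as |((-4)·15 − (-6)·5) + ((-6)·18 − 18·15) + (18·(-1) − 12·18) + (12·5 − (-4)·(-1))| = 586, so the area is 293.
Along each edge there are gcd(|Δx|,|Δy|)+1 lattice points, so counting each shared vertex once the boundary has gcd(2,10) + gcd(24,3) + gcd(6,19) + gcd(16,6) = 2+3+1+2 = 8.
Pick's theorem gives I = A − B/2 + 1 = 293 − 8/2 + 1 = 290, so the closed region contains I + B = 290 + 8 = 298 lattice points.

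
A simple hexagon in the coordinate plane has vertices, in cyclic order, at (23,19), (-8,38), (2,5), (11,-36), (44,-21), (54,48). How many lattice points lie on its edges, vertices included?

Summing gcd(|Δx|,|Δy|) over the edges gives the boundary count: gcd(31,19) + gcd(10,33) + gcd(9,41) + gcd(33,15) + gcd(10,69) + gcd(31,29) = 1+1+1+3+1+1 = 8.

8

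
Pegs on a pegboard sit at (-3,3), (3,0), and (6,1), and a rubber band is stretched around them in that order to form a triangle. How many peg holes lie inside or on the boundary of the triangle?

The shoelace formula gives twice the area as |[(-3)·0 − 3·3] + [3·1 − 6·0] + [6·3 − (-3)·1]| = 15, so the area is 7.5.
Along each edge there are gcd(|Δx|,|Δy|)+1 lattice points, so counting each shared vertex once the boundary has gcd(6,3) + gcd(3,1) + gcd(9,2) = 3+1+1 = 5.
Pick's theorem gives I = A − B/2 + 1 = 7.5 − 5/2 + 1 = 6, so the closed region contains I + B = 6 + 5 = 11 lattice points.

11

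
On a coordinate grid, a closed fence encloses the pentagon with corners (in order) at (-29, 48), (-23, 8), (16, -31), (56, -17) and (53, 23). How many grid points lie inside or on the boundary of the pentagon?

4184

The shoelace formula gives twice the area as |[(-29)·8 − (-23)·48] + [(-23)·(-31) − 16·8] + [16·(-17) − 56·(-31)] + [56·23 − 53·(-17)] + [53·48 − (-29)·23]| = 8321, so the area is 4160.5.
The number of boundary lattice points is Σ gcd(|Δx|,|Δy|) = gcd(6,40) + gcd(39,39) + gcd(40,14) + gcd(3,40) + gcd(82,25) = 2+39+2+1+1 = 45.
Pick's theorem gives I = A − B/2 + 1 = 4160.5 − 45/2 + 1 = 4139, so the closed region contains I + B = 4139 + 45 = 4184 lattice points.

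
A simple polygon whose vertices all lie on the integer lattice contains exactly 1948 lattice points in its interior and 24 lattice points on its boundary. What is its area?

1959

Pick's theorem states A = I + B/2 − 1, so A = 1948 + 24/2 − 1 = 1959.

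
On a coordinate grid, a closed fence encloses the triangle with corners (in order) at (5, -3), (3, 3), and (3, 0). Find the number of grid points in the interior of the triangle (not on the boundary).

Using the shoelace formula, 2A = |(5·3 − 3·(-3)) + (3·0 − 3·3) + (3·(-3) − 5·0)| = 6, so the area is 3.
The number of boundary lattice points is Σ gcd(|Δx|,|Δy|) = gcd(2,6) + gcd(0,3) + gcd(2,3) = 2+3+1 = 6.
By Pick's theorem A = I + B/2 − 1, so I = 3 − 6/2 + 1 = 1.

1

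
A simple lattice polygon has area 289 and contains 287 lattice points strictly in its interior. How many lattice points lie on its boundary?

Pick's theorem gives A = I + B/2 − 1, so B = 2(A − I + 1) = 2(289 − 287 + 1) = 6.

6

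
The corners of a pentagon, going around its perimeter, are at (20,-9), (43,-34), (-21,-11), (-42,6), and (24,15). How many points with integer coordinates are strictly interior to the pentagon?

1675

The shoelace formula gives twice the area as |(20·(-34) − 43·(-9)) + (43·(-11) − (-21)·(-34)) + ((-21)·6 − (-42)·(-11)) + ((-42)·15 − 24·6) + (24·(-9) − 20·15)| = 3358, so the area is 1679.
Summing gcd(|Δx|,|Δy|) over the edges gives the boundary count: gcd(23,25) + gcd(64,23) + gcd(21,17) + gcd(66,9) + gcd(4,24) = 1+1+1+3+4 = 10.
Pick's theorem gives I = A − B/2 + 1 = 1679 − 10/2 + 1 = 1675.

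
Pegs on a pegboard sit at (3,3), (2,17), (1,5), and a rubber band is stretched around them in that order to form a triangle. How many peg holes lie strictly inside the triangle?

By the shoelace formula, twice the signed area is |[3·17 − 2·3] + [2·5 − 1·17] + [1·3 − 3·5]| = 26, so the area is 13.
The number of boundary lattice points is Σ gcd(|Δx|,|Δy|) = gcd(1,14) + gcd(1,12) + gcd(2,2) = 1+1+2 = 4.
By Pick's theorem A = I + B/2 − 1, so I = 13 − 4/2 + 1 = 12.

12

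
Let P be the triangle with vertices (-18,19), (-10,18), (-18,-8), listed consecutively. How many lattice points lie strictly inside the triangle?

By the shoelace formula, twice the signed area is |((-18)·18 − (-10)·19) + ((-10)·(-8) − (-18)·18) + ((-18)·19 − (-18)·(-8))| = 216, so the area is 108.
Summing gcd(|Δx|,|Δy|) over the edges gives the boundary count: gcd(8,1) + gcd(8,26) + gcd(0,27) = 1+2+27 = 30.
By Pick's theorem A = I + B/2 − 1, so I = 108 − 30/2 + 1 = 94.

94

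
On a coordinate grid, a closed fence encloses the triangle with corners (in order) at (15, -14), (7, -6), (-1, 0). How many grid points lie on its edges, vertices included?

12

Summing gcd(|Δx|,|Δy|) over the edges gives the boundary count: gcd(8,8) + gcd(8,6) + gcd(16,14) = 8+2+2 = 12.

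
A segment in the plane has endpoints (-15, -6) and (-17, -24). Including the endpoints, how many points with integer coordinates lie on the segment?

The number of lattice points on a segment between lattice points is gcd(|Δx|,|Δy|) + 1 = gcd(2,18) + 1 = 2 + 1 = 3.

3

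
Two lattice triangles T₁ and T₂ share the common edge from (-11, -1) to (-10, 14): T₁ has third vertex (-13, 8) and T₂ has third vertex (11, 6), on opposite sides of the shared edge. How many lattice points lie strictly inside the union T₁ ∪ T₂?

179

The union is the simple quadrilateral with vertices (-11, -1), (-13, 8), (-10, 14), (11, 6) in order.
By the shoelace formula, twice the signed area is |((-11)·8 − (-13)·(-1)) + ((-13)·14 − (-10)·8) + ((-10)·6 − 11·14) + (11·(-1) − (-11)·6)| = 362, so the area is 181.
Along each edge there are gcd(|Δx|,|Δy|)+1 lattice points, so counting each shared vertex once the boundary has gcd(2,9) + gcd(3,6) + gcd(21,8) + gcd(22,7) = 1+3+1+1 = 6.
By Pick's theorem I = A − B/2 + 1 = 181 − 6/2 + 1 = 179.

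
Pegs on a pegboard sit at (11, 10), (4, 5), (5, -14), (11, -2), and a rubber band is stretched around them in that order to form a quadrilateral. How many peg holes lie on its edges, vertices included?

20

The number of boundary lattice points is Σ gcd(|Δx|,|Δy|) = gcd(7,5) + gcd(1,19) + gcd(6,12) + gcd(0,12) = 1+1+6+12 = 20.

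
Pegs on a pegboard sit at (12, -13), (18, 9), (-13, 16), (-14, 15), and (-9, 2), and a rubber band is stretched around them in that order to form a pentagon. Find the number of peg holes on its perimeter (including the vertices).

8

The number of boundary lattice points is Σ gcd(|Δx|,|Δy|) = gcd(6,22) + gcd(31,7) + gcd(1,1) + gcd(5,13) + gcd(21,15) = 2+1+1+1+3 = 8.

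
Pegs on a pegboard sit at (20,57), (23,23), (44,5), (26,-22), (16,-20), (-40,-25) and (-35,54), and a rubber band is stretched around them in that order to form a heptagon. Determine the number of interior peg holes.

Using the shoelace formula, 2A = |[20·23 − 23·57] + [23·5 − 44·23] + [44·(-22) − 26·5] + [26·(-20) − 16·(-22)] + [16·(-25) − (-40)·(-20)] + [(-40)·54 − (-35)·(-25)] + [(-35)·57 − 20·54]| = 10324, so the area is 5162.
Along each edge there are gcd(|Δx|,|Δy|)+1 lattice points, so counting each shared vertex once the boundary has gcd(3,34) + gcd(21,18) + gcd(18,27) + gcd(10,2) + gcd(56,5) + gcd(5,79) + gcd(55,3) = 1+3+9+2+1+1+1 = 18.
Pick's theorem gives I = A − B/2 + 1 = 5162 − 18/2 + 1 = 5154.

5154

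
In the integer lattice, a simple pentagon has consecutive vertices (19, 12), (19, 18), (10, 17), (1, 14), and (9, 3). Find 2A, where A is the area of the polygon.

308

Using the shoelace formula, 2A = |(19·18 − 19·12) + (19·17 − 10·18) + (10·14 − 1·17) + (1·3 − 9·14) + (9·12 − 19·3)| = 308, so the area is 154.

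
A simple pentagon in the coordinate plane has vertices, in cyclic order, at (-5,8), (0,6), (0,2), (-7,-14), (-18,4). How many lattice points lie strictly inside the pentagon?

The shoelace formula gives twice the area as |((-5)·6 − 0·8) + (0·2 − 0·6) + (0·(-14) − (-7)·2) + ((-7)·4 − (-18)·(-14)) + ((-18)·8 − (-5)·4)| = 420, so the area is 210.
Along each edge there are gcd(|Δx|,|Δy|)+1 lattice points, so counting each shared vertex once the boundary has gcd(5,2) + gcd(0,4) + gcd(7,16) + gcd(11,18) + gcd(13,4) = 1+4+1+1+1 = 8.
By Pick's theorem A = I + B/2 − 1, so I = 210 − 8/2 + 1 = 207.

207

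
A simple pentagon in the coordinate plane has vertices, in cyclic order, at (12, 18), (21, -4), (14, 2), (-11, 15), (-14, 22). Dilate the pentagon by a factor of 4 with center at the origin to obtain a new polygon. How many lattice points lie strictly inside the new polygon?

By the shoelace formula, twice the signed area is |[12·(-4) − 21·18] + [21·2 − 14·(-4)] + [14·15 − (-11)·2] + [(-11)·22 − (-14)·15] + [(-14)·18 − 12·22]| = 644, so the area is 322.
The number of boundary lattice points is Σ gcd(|Δx|,|Δy|) = gcd(9,22) + gcd(7,6) + gcd(25,13) + gcd(3,7) + gcd(26,4) = 1+1+1+1+2 = 6.
Scaling by 4 multiplies the area by 4² = 16 (so the new area is 5152) and multiplies the boundary lattice-point count by 4, giving 24.
By Pick's theorem, the interior count of the dilated polygon is 5152 − 24/2 + 1 = 5141.

5141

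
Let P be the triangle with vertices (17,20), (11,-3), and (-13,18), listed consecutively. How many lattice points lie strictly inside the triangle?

The shoelace formula gives twice the area as |(17·(-3) − 11·20) + (11·18 − (-13)·(-3)) + ((-13)·20 − 17·18)| = 678, so the area is 339.
Along each edge there are gcd(|Δx|,|Δy|)+1 lattice points, so counting each shared vertex once the boundary has gcd(6,23) + gcd(24,21) + gcd(30,2) = 1+3+2 = 6.
Pick's theorem gives I = A − B/2 + 1 = 339 − 6/2 + 1 = 337.

337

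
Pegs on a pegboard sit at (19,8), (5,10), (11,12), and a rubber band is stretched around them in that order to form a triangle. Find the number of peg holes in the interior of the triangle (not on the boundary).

17

By the shoelace formula, twice the signed area is |(19·10 − 5·8) + (5·12 − 11·10) + (11·8 − 19·12)| = 40, so the area is 20.
The number of boundary lattice points is Σ gcd(|Δx|,|Δy|) = gcd(14,2) + gcd(6,2) + gcd(8,4) = 2+2+4 = 8.
Pick's theorem gives I = A − B/2 + 1 = 20 − 8/2 + 1 = 17.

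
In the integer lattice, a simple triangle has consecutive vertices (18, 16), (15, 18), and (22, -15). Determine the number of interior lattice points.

42

The shoelace formula gives twice the area as |(18·18 − 15·16) + (15·(-15) − 22·18) + (22·16 − 18·(-15))| = 85, so the area is 85/2.
Summing gcd(|Δx|,|Δy|) over the edges gives the boundary count: gcd(3,2) + gcd(7,33) + gcd(4,31) = 1+1+1 = 3.
Pick's theorem gives I = A − B/2 + 1 = 85/2 − 3/2 + 1 = 42.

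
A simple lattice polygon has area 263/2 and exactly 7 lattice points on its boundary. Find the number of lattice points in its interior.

129

Pick's theorem A = I + B/2 − 1 rearranges to I = A − B/2 + 1 = 263/2 − 7/2 + 1 = 129.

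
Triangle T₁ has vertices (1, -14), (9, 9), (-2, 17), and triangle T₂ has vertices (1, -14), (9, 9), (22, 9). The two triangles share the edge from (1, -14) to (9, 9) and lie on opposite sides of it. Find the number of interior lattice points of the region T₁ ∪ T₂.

The union is the simple quadrilateral with vertices (1, -14), (-2, 17), (9, 9), (22, 9) in order.
Using the shoelace formula, 2A = |(1·17 − (-2)·(-14)) + ((-2)·9 − 9·17) + (9·9 − 22·9) + (22·(-14) − 1·9)| = 616, so the area is 308.
Along each edge there are gcd(|Δx|,|Δy|)+1 lattice points, so counting each shared vertex once the boundary has gcd(3,31) + gcd(11,8) + gcd(13,0) + gcd(21,23) = 1+1+13+1 = 16.
By Pick's theorem I = A − B/2 + 1 = 308 − 16/2 + 1 = 301.

301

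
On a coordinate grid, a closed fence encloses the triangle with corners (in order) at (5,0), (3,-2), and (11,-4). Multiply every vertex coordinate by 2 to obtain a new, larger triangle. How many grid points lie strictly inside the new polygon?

35

By the shoelace formula, twice the signed area is |(5·(-2) − 3·0) + (3·(-4) − 11·(-2)) + (11·0 − 5·(-4))| = 20, so the area is 10.
The number of boundary lattice points is Σ gcd(|Δx|,|Δy|) = gcd(2,2) + gcd(8,2) + gcd(6,4) = 2+2+2 = 6.
Scaling by 2 multiplies the area by 2² = 4 (so the new area is 40) and multiplies the boundary lattice-point count by 2, giving 12.
By Pick's theorem, the interior count of the dilated polygon is 40 − 12/2 + 1 = 35.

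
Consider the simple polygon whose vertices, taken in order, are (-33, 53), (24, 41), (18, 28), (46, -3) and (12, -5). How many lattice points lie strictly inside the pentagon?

The shoelace formula gives twice the area as |((-33)·41 − 24·53) + (24·28 − 18·41) + (18·(-3) − 46·28) + (46·(-5) − 12·(-3)) + (12·53 − (-33)·(-5))| = 3756, so the area is 1878.
Summing gcd(|Δx|,|Δy|) over the edges gives the boundary count: gcd(57,12) + gcd(6,13) + gcd(28,31) + gcd(34,2) + gcd(45,58) = 3+1+1+2+1 = 8.
By Pick's theorem A = I + B/2 − 1, so I = 1878 − 8/2 + 1 = 1875.

1875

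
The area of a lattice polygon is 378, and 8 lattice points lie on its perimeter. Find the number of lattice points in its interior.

Pick's theorem A = I + B/2 − 1 rearranges to I = A − B/2 + 1 = 378 − 8/2 + 1 = 375.

375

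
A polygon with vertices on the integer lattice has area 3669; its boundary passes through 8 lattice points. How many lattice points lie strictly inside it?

3666

Pick's theorem A = I + B/2 − 1 rearranges to I = A − B/2 + 1 = 3669 − 8/2 + 1 = 3666.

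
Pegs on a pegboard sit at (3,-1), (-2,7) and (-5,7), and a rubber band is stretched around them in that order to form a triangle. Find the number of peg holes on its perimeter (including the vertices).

The number of boundary lattice points is Σ gcd(|Δx|,|Δy|) = gcd(5,8) + gcd(3,0) + gcd(8,8) = 1+3+8 = 12.

12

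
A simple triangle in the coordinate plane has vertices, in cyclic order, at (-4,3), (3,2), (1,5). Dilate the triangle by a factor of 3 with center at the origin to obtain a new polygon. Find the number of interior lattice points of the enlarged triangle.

The shoelace formula gives twice the area as |((-4)·2 − 3·3) + (3·5 − 1·2) + (1·3 − (-4)·5)| = 19, so the area is 19/2.
Along each edge there are gcd(|Δx|,|Δy|)+1 lattice points, so counting each shared vertex once the boundary has gcd(7,1) + gcd(2,3) + gcd(5,2) = 1+1+1 = 3.
Scaling by 3 multiplies the area by 3² = 9 (so the new area is 171/2) and multiplies the boundary lattice-point count by 3, giving 9.
By Pick's theorem, the interior count of the dilated polygon is 171/2 − 9/2 + 1 = 82.

82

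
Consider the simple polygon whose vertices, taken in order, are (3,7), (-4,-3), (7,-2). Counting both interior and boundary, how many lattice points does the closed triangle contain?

54

The shoelace formula gives twice the area as |[3·(-3) − (-4)·7] + [(-4)·(-2) − 7·(-3)] + [7·7 − 3·(-2)]| = 103, so the area is 103/2.
Summing gcd(|Δx|,|Δy|) over the edges gives the boundary count: gcd(7,10) + gcd(11,1) + gcd(4,9) = 1+1+1 = 3.
Pick's theorem gives I = A − B/2 + 1 = 103/2 − 3/2 + 1 = 51, so the closed region contains I + B = 51 + 3 = 54 lattice points.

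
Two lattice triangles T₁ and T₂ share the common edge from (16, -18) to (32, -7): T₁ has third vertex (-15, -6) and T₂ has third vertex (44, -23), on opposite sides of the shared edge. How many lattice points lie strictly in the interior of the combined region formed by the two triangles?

458

The union is the simple quadrilateral with vertices (16, -18), (-15, -6), (32, -7), (44, -23) in order.
The shoelace formula gives twice the area as |(16·(-6) − (-15)·(-18)) + ((-15)·(-7) − 32·(-6)) + (32·(-23) − 44·(-7)) + (44·(-18) − 16·(-23))| = 921, so the area is 460.5.
Along each edge there are gcd(|Δx|,|Δy|)+1 lattice points, so counting each shared vertex once the boundary has gcd(31,12) + gcd(47,1) + gcd(12,16) + gcd(28,5) = 1+1+4+1 = 7.
By Pick's theorem I = A − B/2 + 1 = 460.5 − 7/2 + 1 = 458.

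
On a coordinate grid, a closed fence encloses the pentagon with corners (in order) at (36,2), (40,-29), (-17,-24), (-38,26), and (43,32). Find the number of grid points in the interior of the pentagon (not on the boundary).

3663

Using the shoelace formula, 2A = |[36·(-29) − 40·2] + [40·(-24) − (-17)·(-29)] + [(-17)·26 − (-38)·(-24)] + [(-38)·32 − 43·26] + [43·2 − 36·32]| = 7331, so the area is 7331/2.
Along each edge there are gcd(|Δx|,|Δy|)+1 lattice points, so counting each shared vertex once the boundary has gcd(4,31) + gcd(57,5) + gcd(21,50) + gcd(81,6) + gcd(7,30) = 1+1+1+3+1 = 7.
By Pick's theorem A = I + B/2 − 1, so I = 7331/2 − 7/2 + 1 = 3663.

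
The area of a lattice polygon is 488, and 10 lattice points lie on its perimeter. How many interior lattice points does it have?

From Pick's theorem, I = A − B/2 + 1 = 488 − 10/2 + 1 = 484.

484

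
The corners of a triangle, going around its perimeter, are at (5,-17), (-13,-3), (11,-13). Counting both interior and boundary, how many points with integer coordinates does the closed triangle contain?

The shoelace formula gives twice the area as |[5·(-3) − (-13)·(-17)] + [(-13)·(-13) − 11·(-3)] + [11·(-17) − 5·(-13)]| = 156, so the area is 78.
Along each edge there are gcd(|Δx|,|Δy|)+1 lattice points, so counting each shared vertex once the boundary has gcd(18,14) + gcd(24,10) + gcd(6,4) = 2+2+2 = 6.
Pick's theorem gives I = A − B/2 + 1 = 78 − 6/2 + 1 = 76, so the closed region contains I + B = 76 + 6 = 82 lattice points.

82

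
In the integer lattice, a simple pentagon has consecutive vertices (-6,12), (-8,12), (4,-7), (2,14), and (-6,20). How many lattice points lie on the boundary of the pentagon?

Summing gcd(|Δx|,|Δy|) over the edges gives the boundary count: gcd(2,0) + gcd(12,19) + gcd(2,21) + gcd(8,6) + gcd(0,8) = 2+1+1+2+8 = 14.

14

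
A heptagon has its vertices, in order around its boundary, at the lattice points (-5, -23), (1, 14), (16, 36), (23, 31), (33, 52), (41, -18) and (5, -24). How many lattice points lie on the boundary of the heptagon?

Summing gcd(|Δx|,|Δy|) over the edges gives the boundary count: gcd(6,37) + gcd(15,22) + gcd(7,5) + gcd(10,21) + gcd(8,70) + gcd(36,6) + gcd(10,1) = 1+1+1+1+2+6+1 = 13.

13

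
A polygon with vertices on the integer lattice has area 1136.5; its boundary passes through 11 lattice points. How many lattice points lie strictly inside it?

1132

Pick's theorem A = I + B/2 − 1 rearranges to I = A − B/2 + 1 = 1136.5 − 11/2 + 1 = 1132.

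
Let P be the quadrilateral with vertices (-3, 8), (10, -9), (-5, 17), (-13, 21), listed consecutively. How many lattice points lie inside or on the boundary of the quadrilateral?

By the shoelace formula, twice the signed area is |((-3)·(-9) − 10·8) + (10·17 − (-5)·(-9)) + ((-5)·21 − (-13)·17) + ((-13)·8 − (-3)·21)| = 147, so the area is 73.5.
Summing gcd(|Δx|,|Δy|) over the edges gives the boundary count: gcd(13,17) + gcd(15,26) + gcd(8,4) + gcd(10,13) = 1+1+4+1 = 7.
Pick's theorem gives I = A − B/2 + 1 = 73.5 − 7/2 + 1 = 71, so the closed region contains I + B = 71 + 7 = 78 lattice points.

78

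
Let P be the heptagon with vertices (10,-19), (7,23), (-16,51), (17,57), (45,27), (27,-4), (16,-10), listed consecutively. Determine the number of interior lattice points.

2052

Using the shoelace formula, 2A = |(10·23 − 7·(-19)) + (7·51 − (-16)·23) + ((-16)·57 − 17·51) + (17·27 − 45·57) + (45·(-4) − 27·27) + (27·(-10) − 16·(-4)) + (16·(-19) − 10·(-10))| = 4116, so the area is 2058.
Along each edge there are gcd(|Δx|,|Δy|)+1 lattice points, so counting each shared vertex once the boundary has gcd(3,42) + gcd(23,28) + gcd(33,6) + gcd(28,30) + gcd(18,31) + gcd(11,6) + gcd(6,9) = 3+1+3+2+1+1+3 = 14.
By Pick's theorem A = I + B/2 − 1, so I = 2058 − 14/2 + 1 = 2052.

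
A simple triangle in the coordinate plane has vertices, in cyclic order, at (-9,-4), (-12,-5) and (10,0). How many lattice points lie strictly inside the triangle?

The shoelace formula gives twice the area as |((-9)·(-5) − (-12)·(-4)) + ((-12)·0 − 10·(-5)) + (10·(-4) − (-9)·0)| = 7, so the area is 3.5.
Along each edge there are gcd(|Δx|,|Δy|)+1 lattice points, so counting each shared vertex once the boundary has gcd(3,1) + gcd(22,5) + gcd(19,4) = 1+1+1 = 3.
By Pick's theorem A = I + B/2 − 1, so I = 3.5 − 3/2 + 1 = 3.

3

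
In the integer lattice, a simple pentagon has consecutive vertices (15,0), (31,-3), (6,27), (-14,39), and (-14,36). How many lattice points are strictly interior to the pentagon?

By the shoelace formula, twice the signed area is |(15·(-3) − 31·0) + (31·27 − 6·(-3)) + (6·39 − (-14)·27) + ((-14)·36 − (-14)·39) + ((-14)·0 − 15·36)| = 924, so the area is 462.
Summing gcd(|Δx|,|Δy|) over the edges gives the boundary count: gcd(16,3) + gcd(25,30) + gcd(20,12) + gcd(0,3) + gcd(29,36) = 1+5+4+3+1 = 14.
Pick's theorem gives I = A − B/2 + 1 = 462 − 14/2 + 1 = 456.

456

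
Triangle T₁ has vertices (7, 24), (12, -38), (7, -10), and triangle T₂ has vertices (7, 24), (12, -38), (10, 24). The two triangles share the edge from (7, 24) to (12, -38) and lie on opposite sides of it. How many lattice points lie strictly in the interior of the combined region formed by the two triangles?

The union is the simple quadrilateral with vertices (7, 24), (7, -10), (12, -38), (10, 24) in order.
By the shoelace formula, twice the signed area is |[7·(-10) − 7·24] + [7·(-38) − 12·(-10)] + [12·24 − 10·(-38)] + [10·24 − 7·24]| = 356, so the area is 178.
Along each edge there are gcd(|Δx|,|Δy|)+1 lattice points, so counting each shared vertex once the boundary has gcd(0,34) + gcd(5,28) + gcd(2,62) + gcd(3,0) = 34+1+2+3 = 40.
By Pick's theorem I = A − B/2 + 1 = 178 − 40/2 + 1 = 159.

159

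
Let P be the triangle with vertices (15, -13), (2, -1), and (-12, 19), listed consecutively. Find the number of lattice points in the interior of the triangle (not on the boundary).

45

By the shoelace formula, twice the signed area is |[15·(-1) − 2·(-13)] + [2·19 − (-12)·(-1)] + [(-12)·(-13) − 15·19]| = 92, so the area is 46.
Along each edge there are gcd(|Δx|,|Δy|)+1 lattice points, so counting each shared vertex once the boundary has gcd(13,12) + gcd(14,20) + gcd(27,32) = 1+2+1 = 4.
Pick's theorem gives I = A − B/2 + 1 = 46 − 4/2 + 1 = 45.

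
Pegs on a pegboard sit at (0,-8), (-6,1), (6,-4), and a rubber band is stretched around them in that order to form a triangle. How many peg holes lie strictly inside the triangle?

The shoelace formula gives twice the area as |[0·1 − (-6)·(-8)] + [(-6)·(-4) − 6·1] + [6·(-8) − 0·(-4)]| = 78, so the area is 39.
Along each edge there are gcd(|Δx|,|Δy|)+1 lattice points, so counting each shared vertex once the boundary has gcd(6,9) + gcd(12,5) + gcd(6,4) = 3+1+2 = 6.
By Pick's theorem A = I + B/2 − 1, so I = 39 − 6/2 + 1 = 37.

37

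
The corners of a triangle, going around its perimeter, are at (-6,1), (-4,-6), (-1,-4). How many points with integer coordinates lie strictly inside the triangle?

10

The shoelace formula gives twice the area as |[(-6)·(-6) − (-4)·1] + [(-4)·(-4) − (-1)·(-6)] + [(-1)·1 − (-6)·(-4)]| = 25, so the area is 12.5.
Summing gcd(|Δx|,|Δy|) over the edges gives the boundary count: gcd(2,7) + gcd(3,2) + gcd(5,5) = 1+1+5 = 7.
By Pick's theorem A = I + B/2 − 1, so I = 12.5 − 7/2 + 1 = 10.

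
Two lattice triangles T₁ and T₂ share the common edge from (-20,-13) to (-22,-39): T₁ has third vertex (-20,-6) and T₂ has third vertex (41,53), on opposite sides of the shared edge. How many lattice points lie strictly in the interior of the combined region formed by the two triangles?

730

The union is the simple quadrilateral with vertices (-20,-13), (-20,-6), (-22,-39), (41,53) in order.
Using the shoelace formula, 2A = |((-20)·(-6) − (-20)·(-13)) + ((-20)·(-39) − (-22)·(-6)) + ((-22)·53 − 41·(-39)) + (41·(-13) − (-20)·53)| = 1468, so the area is 734.
The number of boundary lattice points is Σ gcd(|Δx|,|Δy|) = gcd(0,7) + gcd(2,33) + gcd(63,92) + gcd(61,66) = 7+1+1+1 = 10.
By Pick's theorem I = A − B/2 + 1 = 734 − 10/2 + 1 = 730.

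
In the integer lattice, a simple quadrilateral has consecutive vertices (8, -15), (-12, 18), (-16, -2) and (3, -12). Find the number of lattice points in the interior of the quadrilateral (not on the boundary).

260

Using the shoelace formula, 2A = |[8·18 − (-12)·(-15)] + [(-12)·(-2) − (-16)·18] + [(-16)·(-12) − 3·(-2)] + [3·(-15) − 8·(-12)]| = 525, so the area is 525/2.
Along each edge there are gcd(|Δx|,|Δy|)+1 lattice points, so counting each shared vertex once the boundary has gcd(20,33) + gcd(4,20) + gcd(19,10) + gcd(5,3) = 1+4+1+1 = 7.
By Pick's theorem A = I + B/2 − 1, so I = 525/2 − 7/2 + 1 = 260.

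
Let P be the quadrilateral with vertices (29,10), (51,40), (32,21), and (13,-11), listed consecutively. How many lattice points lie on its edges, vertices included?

Summing gcd(|Δx|,|Δy|) over the edges gives the boundary count: gcd(22,30) + gcd(19,19) + gcd(19,32) + gcd(16,21) = 2+19+1+1 = 23.

23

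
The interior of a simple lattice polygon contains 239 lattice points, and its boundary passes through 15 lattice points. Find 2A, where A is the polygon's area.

491

Pick's theorem states A = I + B/2 − 1, so A = 239 + 15/2 − 1 = 491/2.
Hence 2A = 491.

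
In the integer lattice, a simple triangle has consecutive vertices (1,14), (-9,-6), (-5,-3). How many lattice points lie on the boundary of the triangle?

The number of boundary lattice points is Σ gcd(|Δx|,|Δy|) = gcd(10,20) + gcd(4,3) + gcd(6,17) = 10+1+1 = 12.

12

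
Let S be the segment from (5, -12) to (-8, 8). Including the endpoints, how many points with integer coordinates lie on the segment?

2

The number of lattice points on a segment between lattice points is gcd(|Δx|,|Δy|) + 1 = gcd(13,20) + 1 = 1 + 1 = 2.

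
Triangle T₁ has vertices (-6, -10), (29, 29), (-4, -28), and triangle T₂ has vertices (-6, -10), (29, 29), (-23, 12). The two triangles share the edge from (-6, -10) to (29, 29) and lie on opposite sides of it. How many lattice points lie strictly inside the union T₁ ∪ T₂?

The union is the simple quadrilateral with vertices (-6, -10), (-4, -28), (29, 29), (-23, 12) in order.
The shoelace formula gives twice the area as |((-6)·(-28) − (-4)·(-10)) + ((-4)·29 − 29·(-28)) + (29·12 − (-23)·29) + ((-23)·(-10) − (-6)·12)| = 2141, so the area is 2141/2.
Along each edge there are gcd(|Δx|,|Δy|)+1 lattice points, so counting each shared vertex once the boundary has gcd(2,18) + gcd(33,57) + gcd(52,17) + gcd(17,22) = 2+3+1+1 = 7.
By Pick's theorem I = A − B/2 + 1 = 2141/2 − 7/2 + 1 = 1068.

1068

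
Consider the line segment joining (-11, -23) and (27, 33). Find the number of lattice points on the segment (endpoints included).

The number of lattice points on a segment between lattice points is gcd(|Δx|,|Δy|) + 1 = gcd(38,56) + 1 = 2 + 1 = 3.

3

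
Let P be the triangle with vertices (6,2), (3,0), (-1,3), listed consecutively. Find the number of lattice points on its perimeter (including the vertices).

The number of boundary lattice points is Σ gcd(|Δx|,|Δy|) = gcd(3,2) + gcd(4,3) + gcd(7,1) = 1+1+1 = 3.

3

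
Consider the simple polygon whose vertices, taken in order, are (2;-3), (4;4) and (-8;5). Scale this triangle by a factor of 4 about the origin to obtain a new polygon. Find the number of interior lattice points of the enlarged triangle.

Using the shoelace formula, 2A = |(2·4 − 4·(-3)) + (4·5 − (-8)·4) + ((-8)·(-3) − 2·5)| = 86, so the area is 43.
Along each edge there are gcd(|Δx|,|Δy|)+1 lattice points, so counting each shared vertex once the boundary has gcd(2,7) + gcd(12,1) + gcd(10,8) = 1+1+2 = 4.
Scaling by 4 multiplies the area by 4² = 16 (so the new area is 688) and multiplies the boundary lattice-point count by 4, giving 16.
By Pick's theorem, the interior count of the dilated polygon is 688 − 16/2 + 1 = 681.

681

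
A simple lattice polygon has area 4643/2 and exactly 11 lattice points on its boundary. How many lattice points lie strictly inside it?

Pick's theorem A = I + B/2 − 1 rearranges to I = A − B/2 + 1 = 4643/2 − 11/2 + 1 = 2317.

2317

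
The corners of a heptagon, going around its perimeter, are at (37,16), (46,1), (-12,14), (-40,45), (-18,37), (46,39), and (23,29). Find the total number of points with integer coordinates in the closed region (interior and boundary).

By the shoelace formula, twice the signed area is |[37·1 − 46·16] + [46·14 − (-12)·1] + [(-12)·45 − (-40)·14] + [(-40)·37 − (-18)·45] + [(-18)·39 − 46·37] + [46·29 − 23·39] + [23·16 − 37·29]| = 3365, so the area is 1682.5.
Along each edge there are gcd(|Δx|,|Δy|)+1 lattice points, so counting each shared vertex once the boundary has gcd(9,15) + gcd(58,13) + gcd(28,31) + gcd(22,8) + gcd(64,2) + gcd(23,10) + gcd(14,13) = 3+1+1+2+2+1+1 = 11.
Pick's theorem gives I = A − B/2 + 1 = 1682.5 − 11/2 + 1 = 1678, so the closed region contains I + B = 1678 + 11 = 1689 lattice points.

1689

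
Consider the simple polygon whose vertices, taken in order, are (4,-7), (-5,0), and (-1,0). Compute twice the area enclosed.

28

By the shoelace formula, twice the signed area is |[4·0 − (-5)·(-7)] + [(-5)·0 − (-1)·0] + [(-1)·(-7) − 4·0]| = 28, so the area is 14.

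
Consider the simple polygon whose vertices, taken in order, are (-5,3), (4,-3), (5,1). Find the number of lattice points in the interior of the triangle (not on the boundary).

19

Using the shoelace formula, 2A = |((-5)·(-3) − 4·3) + (4·1 − 5·(-3)) + (5·3 − (-5)·1)| = 42, so the area is 21.
The number of boundary lattice points is Σ gcd(|Δx|,|Δy|) = gcd(9,6) + gcd(1,4) + gcd(10,2) = 3+1+2 = 6.
Pick's theorem gives I = A − B/2 + 1 = 21 − 6/2 + 1 = 19.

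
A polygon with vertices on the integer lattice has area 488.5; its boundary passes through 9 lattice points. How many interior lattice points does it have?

Pick's theorem A = I + B/2 − 1 rearranges to I = A − B/2 + 1 = 488.5 − 9/2 + 1 = 485.

485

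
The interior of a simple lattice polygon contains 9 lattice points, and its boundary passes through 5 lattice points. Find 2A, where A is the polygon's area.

21

By Pick's theorem, A = I + B/2 − 1 = 9 + 5/2 − 1 = 21/2.
Hence 2A = 21.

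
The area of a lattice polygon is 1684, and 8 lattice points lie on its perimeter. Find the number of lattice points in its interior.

1681

Pick's theorem A = I + B/2 − 1 rearranges to I = A − B/2 + 1 = 1684 − 8/2 + 1 = 1681.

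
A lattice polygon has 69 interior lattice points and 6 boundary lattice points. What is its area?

71

By Pick's theorem, A = I + B/2 − 1 = 69 + 6/2 − 1 = 71.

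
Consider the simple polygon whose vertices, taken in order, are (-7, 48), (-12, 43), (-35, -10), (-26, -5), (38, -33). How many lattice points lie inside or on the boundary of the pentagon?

2239

Using the shoelace formula, 2A = |((-7)·43 − (-12)·48) + ((-12)·(-10) − (-35)·43) + ((-35)·(-5) − (-26)·(-10)) + ((-26)·(-33) − 38·(-5)) + (38·48 − (-7)·(-33))| = 4456, so the area is 2228.
Summing gcd(|Δx|,|Δy|) over the edges gives the boundary count: gcd(5,5) + gcd(23,53) + gcd(9,5) + gcd(64,28) + gcd(45,81) = 5+1+1+4+9 = 20.
Pick's theorem gives I = A − B/2 + 1 = 2228 − 20/2 + 1 = 2219, so the closed region contains I + B = 2219 + 20 = 2239 lattice points.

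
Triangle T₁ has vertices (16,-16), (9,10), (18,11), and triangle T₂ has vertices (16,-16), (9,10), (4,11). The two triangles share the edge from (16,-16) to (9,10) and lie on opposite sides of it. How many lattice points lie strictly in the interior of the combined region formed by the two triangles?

180

The union is the simple quadrilateral with vertices (16,-16), (18,11), (9,10), (4,11) in order.
By the shoelace formula, twice the signed area is |[16·11 − 18·(-16)] + [18·10 − 9·11] + [9·11 − 4·10] + [4·(-16) − 16·11]| = 364, so the area is 182.
Summing gcd(|Δx|,|Δy|) over the edges gives the boundary count: gcd(2,27) + gcd(9,1) + gcd(5,1) + gcd(12,27) = 1+1+1+3 = 6.
By Pick's theorem I = A − B/2 + 1 = 182 − 6/2 + 1 = 180.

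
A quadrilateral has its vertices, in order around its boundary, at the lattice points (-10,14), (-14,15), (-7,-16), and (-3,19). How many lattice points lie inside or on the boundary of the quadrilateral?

174

The shoelace formula gives twice the area as |[(-10)·15 − (-14)·14] + [(-14)·(-16) − (-7)·15] + [(-7)·19 − (-3)·(-16)] + [(-3)·14 − (-10)·19]| = 342, so the area is 171.
Along each edge there are gcd(|Δx|,|Δy|)+1 lattice points, so counting each shared vertex once the boundary has gcd(4,1) + gcd(7,31) + gcd(4,35) + gcd(7,5) = 1+1+1+1 = 4.
Pick's theorem gives I = A − B/2 + 1 = 171 − 4/2 + 1 = 170, so the closed region contains I + B = 170 + 4 = 174 lattice points.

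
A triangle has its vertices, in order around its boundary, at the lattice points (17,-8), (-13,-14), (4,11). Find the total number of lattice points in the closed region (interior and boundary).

329

By the shoelace formula, twice the signed area is |(17·(-14) − (-13)·(-8)) + ((-13)·11 − 4·(-14)) + (4·(-8) − 17·11)| = 648, so the area is 324.
Along each edge there are gcd(|Δx|,|Δy|)+1 lattice points, so counting each shared vertex once the boundary has gcd(30,6) + gcd(17,25) + gcd(13,19) = 6+1+1 = 8.
Pick's theorem gives I = A − B/2 + 1 = 324 − 8/2 + 1 = 321, so the closed region contains I + B = 321 + 8 = 329 lattice points.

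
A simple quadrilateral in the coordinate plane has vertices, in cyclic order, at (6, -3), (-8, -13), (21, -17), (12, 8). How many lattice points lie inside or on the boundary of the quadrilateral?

301

By the shoelace formula, twice the signed area is |[6·(-13) − (-8)·(-3)] + [(-8)·(-17) − 21·(-13)] + [21·8 − 12·(-17)] + [12·(-3) − 6·8]| = 595, so the area is 595/2.
Along each edge there are gcd(|Δx|,|Δy|)+1 lattice points, so counting each shared vertex once the boundary has gcd(14,10) + gcd(29,4) + gcd(9,25) + gcd(6,11) = 2+1+1+1 = 5.
Pick's theorem gives I = A − B/2 + 1 = 595/2 − 5/2 + 1 = 296, so the closed region contains I + B = 296 + 5 = 301 lattice points.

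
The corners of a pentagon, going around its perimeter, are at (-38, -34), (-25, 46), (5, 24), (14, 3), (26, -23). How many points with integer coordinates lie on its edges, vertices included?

9

The number of boundary lattice points is Σ gcd(|Δx|,|Δy|) = gcd(13,80) + gcd(30,22) + gcd(9,21) + gcd(12,26) + gcd(64,11) = 1+2+3+2+1 = 9.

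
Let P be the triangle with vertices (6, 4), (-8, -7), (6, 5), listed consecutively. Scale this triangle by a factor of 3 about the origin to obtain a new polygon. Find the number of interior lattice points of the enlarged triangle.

58

Using the shoelace formula, 2A = |[6·(-7) − (-8)·4] + [(-8)·5 − 6·(-7)] + [6·4 − 6·5]| = 14, so the area is 7.
Along each edge there are gcd(|Δx|,|Δy|)+1 lattice points, so counting each shared vertex once the boundary has gcd(14,11) + gcd(14,12) + gcd(0,1) = 1+2+1 = 4.
Scaling by 3 multiplies the area by 3² = 9 (so the new area is 63) and multiplies the boundary lattice-point count by 3, giving 12.
By Pick's theorem, the interior count of the dilated polygon is 63 − 12/2 + 1 = 58.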